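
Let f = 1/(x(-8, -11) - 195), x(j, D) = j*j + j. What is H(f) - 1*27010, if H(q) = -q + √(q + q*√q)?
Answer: -3754389/139 + √(-139 - I*√139)/139 ≈ -27010.0 - 0.084895*I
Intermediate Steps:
x(j, D) = j + j² (x(j, D) = j² + j = j + j²)
f = -1/139 (f = 1/(-8*(1 - 8) - 195) = 1/(-8*(-7) - 195) = 1/(56 - 195) = 1/(-139) = -1/139 ≈ -0.0071942)
H(q) = √(q + q^(3/2)) - q (H(q) = -q + √(q + q^(3/2)) = √(q + q^(3/2)) - q)
H(f) - 1*27010 = (√(-1/139 + (-1/139)^(3/2)) - 1*(-1/139)) - 1*27010 = (√(-1/139 - I*√139/19321) + 1/139) - 27010 = (1/139 + √(-1/139 - I*√139/19321)) - 27010 = -3754389/139 + √(-1/139 - I*√139/19321)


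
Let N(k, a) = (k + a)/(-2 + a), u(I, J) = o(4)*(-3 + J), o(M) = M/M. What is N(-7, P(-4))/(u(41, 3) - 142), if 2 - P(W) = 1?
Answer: -3/71 ≈ -0.042253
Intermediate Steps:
P(W) = 1 (P(W) = 2 - 1*1 = 2 - 1 = 1)
o(M) = 1
u(I, J) = -3 + J (u(I, J) = 1*(-3 + J) = -3 + J)
N(k, a) = (a + k)/(-2 + a)
N(-7, P(-4))/(u(41, 3) - 142) = ((1 - 7)/(-2 + 1))/((-3 + 3) - 142) = (-6/(-1))/(0 - 142) = (-1*(-6))/(-142) = -1/142*6 = -3/71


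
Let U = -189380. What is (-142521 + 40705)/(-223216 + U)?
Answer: 25454/103149 ≈ 0.24677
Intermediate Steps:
(-142521 + 40705)/(-223216 + U) = (-142521 + 40705)/(-223216 - 189380) = -101816/(-412596) = -101816*(-1/412596) = 25454/103149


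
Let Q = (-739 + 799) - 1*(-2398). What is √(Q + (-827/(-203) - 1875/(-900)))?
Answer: √3655636383/1218 ≈ 49.640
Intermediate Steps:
Q = 2458 (Q = 60 + 2398 = 2458)
√(Q + (-827/(-203) - 1875/(-900))) = √(2458 + (-827/(-203) - 1875/(-900))) = √(2458 + (-827*(-1/203) - 1875*(-1/900))) = √(2458 + (827/203 + 25/12)) = √(2458 + 14999/2436) = √(6002687/2436) = √3655636383/1218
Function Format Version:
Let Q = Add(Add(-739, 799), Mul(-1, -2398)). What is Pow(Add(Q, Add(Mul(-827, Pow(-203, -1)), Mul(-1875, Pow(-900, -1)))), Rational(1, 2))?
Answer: Mul(Rational(1, 1218), Pow(3655636383, Rational(1, 2))) ≈ 49.640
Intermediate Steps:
Q = 2458 (Q = Add(60, 2398) = 2458)
Pow(Add(Q, Add(Mul(-827, Pow(-203, -1)), Mul(-1875, Pow(-900, -1)))), Rational(1, 2)) = Pow(Add(2458, Add(Mul(-827, Pow(-203, -1)), Mul(-1875, Pow(-900, -1)))), Rational(1, 2)) = Pow(Add(2458, Add(Mul(-827, Rational(-1, 203)), Mul(-1875, Rational(-1, 900)))), Rational(1, 2)) = Pow(Add(2458, Add(Rational(827, 203), Rational(25, 12))), Rational(1, 2)) = Pow(Add(2458, Rational(14999, 2436)), Rational(1, 2)) = Pow(Rational(6002687, 2436), Rational(1, 2)) = Mul(Rational(1, 1218), Pow(3655636383, Rational(1, 2)))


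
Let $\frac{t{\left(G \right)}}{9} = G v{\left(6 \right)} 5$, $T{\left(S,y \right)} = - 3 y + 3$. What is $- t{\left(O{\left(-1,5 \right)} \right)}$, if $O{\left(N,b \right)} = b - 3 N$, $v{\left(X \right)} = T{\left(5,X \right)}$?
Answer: $5400$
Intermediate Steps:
$T{\left(S,y \right)} = 3 - 3 y$
$v{\left(X \right)} = 3 - 3 X$
$t{\left(G \right)} = - 675 G$ ($t{\left(G \right)} = 9 G \left(3 - 18\right) 5 = 9 G \left(-15\right) 5 = 9 - 15 G 5 = 9 \left(- 75 G\right) = - 675 G$)
$- t{\left(O{\left(-1,5 \right)} \right)} = - \left(-675\right) \left(5 - -3\right) = - \left(-675\right) \left(5 + 3\right) = - \left(-675\right) 8 = \left(-1\right) \left(-5400\right) = 5400$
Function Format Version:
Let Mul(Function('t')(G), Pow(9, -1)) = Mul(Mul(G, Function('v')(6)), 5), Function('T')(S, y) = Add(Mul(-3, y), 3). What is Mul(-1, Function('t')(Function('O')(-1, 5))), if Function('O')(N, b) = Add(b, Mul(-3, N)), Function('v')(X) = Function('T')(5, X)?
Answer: 5400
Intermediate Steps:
Function('T')(S, y) = Add(3, Mul(-3, y))
Function('v')(X) = Add(3, Mul(-3, X))
Function('t')(G) = Mul(-675, G) (Function('t')(G) = Mul(9, Mul(Mul(G, Add(3, Mul(-3, 6))), 5)) = Mul(9, Mul(Mul(G, Add(3, -18)), 5)) = Mul(9, Mul(Mul(G, -15), 5)) = Mul(9, Mul(Mul(-15, G), 5)) = Mul(9, Mul(-75, G)) = Mul(-675, G))
Mul(-1, Function('t')(Function('O')(-1, 5))) = Mul(-1, Mul(-675, Add(5, Mul(-3, -1)))) = Mul(-1, Mul(-675, Add(5, 3))) = Mul(-1, Mul(-675, 8)) = Mul(-1, -5400) = 5400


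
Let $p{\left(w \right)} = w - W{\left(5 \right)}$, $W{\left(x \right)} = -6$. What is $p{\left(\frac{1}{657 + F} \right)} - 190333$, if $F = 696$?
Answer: $- \frac{257512430}{1353} \approx -1.9033 \cdot 10^{5}$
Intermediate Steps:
$p{\left(w \right)} = 6 + w$ ($p{\left(w \right)} = w - -6 = w + 6 = 6 + w$)
$p{\left(\frac{1}{657 + F} \right)} - 190333 = \left(6 + \frac{1}{657 + 696}\right) - 190333 = \left(6 + \frac{1}{1353}\right) - 190333 = \frac{8119}{1353} - 190333 = - \frac{257512430}{1353}$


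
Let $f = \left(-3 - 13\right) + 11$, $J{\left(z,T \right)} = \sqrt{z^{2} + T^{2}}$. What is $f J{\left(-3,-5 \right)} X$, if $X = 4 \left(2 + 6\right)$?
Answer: $- 160 \sqrt{34} \approx -932.95$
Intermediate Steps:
$J{\left(z,T \right)} = \sqrt{T^{2} + z^{2}}$
$f = -5$ ($f = -16 + 11 = -5$)
$X = 32$ ($X = 4 \cdot 8 = 32$)
$f J{\left(-3,-5 \right)} X = - 5 \sqrt{\left(-5\right)^{2} + \left(-3\right)^{2}} \cdot 32 = - 5 \sqrt{25 + 9} \cdot 32 = - 5 \sqrt{34} \cdot 32 = - 160 \sqrt{34}$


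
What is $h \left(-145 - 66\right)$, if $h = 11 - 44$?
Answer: $6963$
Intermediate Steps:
$h = -33$ ($h = 11 - 44 = -33$)
$h \left(-145 - 66\right) = - 33 \left(-145 - 66\right) = \left(-33\right) \left(-211\right) = 6963$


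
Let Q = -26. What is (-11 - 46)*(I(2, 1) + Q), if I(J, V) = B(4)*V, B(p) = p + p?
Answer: 1026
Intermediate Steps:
B(p) = 2*p
I(J, V) = 8*V (I(J, V) = (2*4)*V = 8*V)
(-11 - 46)*(I(2, 1) + Q) = (-11 - 46)*(8*1 - 26) = -57*(8 - 26) = -57*(-18) = 1026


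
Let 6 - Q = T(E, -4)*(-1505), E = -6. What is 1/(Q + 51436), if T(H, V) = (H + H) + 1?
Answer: 1/34887 ≈ 2.8664e-5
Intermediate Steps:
T(H, V) = 1 + 2*H (T(H, V) = 2*H + 1 = 1 + 2*H)
Q = -16549 (Q = 6 - (1 + 2*(-6))*(-1505) = 6 - (1 - 12)*(-1505) = 6 - (-11)*(-1505) = 6 - 1*16555 = 6 - 16555 = -16549)
1/(Q + 51436) = 1/(-16549 + 51436) = 1/34887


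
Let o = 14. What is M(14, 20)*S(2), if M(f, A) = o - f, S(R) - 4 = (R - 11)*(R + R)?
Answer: 0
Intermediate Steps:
S(R) = 4 + 2*R*(-11 + R) (S(R) = 4 + (R - 11)*(R + R) = 4 + (-11 + R)*(2*R) = 4 + 2*R*(-11 + R))
M(f, A) = 14 - f
M(14, 20)*S(2) = (14 - 1*14)*(4 - 22*2 + 2*2**2) = (14 - 14)*(4 - 44 + 2*4) = 0*(4 - 44 + 8) = 0*(-32) = 0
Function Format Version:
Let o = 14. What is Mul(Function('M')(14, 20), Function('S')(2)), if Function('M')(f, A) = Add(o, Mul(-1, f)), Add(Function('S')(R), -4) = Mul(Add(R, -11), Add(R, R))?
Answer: 0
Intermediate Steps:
Function('S')(R) = Add(4, Mul(2, R, Add(-11, R))) (Function('S')(R) = Add(4, Mul(Add(R, -11), Add(R, R))) = Add(4, Mul(Add(-11, R), Mul(2, R))) = Add(4, Mul(2, R, Add(-11, R))))
Function('M')(f, A) = Add(14, Mul(-1, f))
Mul(Function('M')(14, 20), Function('S')(2)) = Mul(Add(14, Mul(-1, 14)), Add(4, Mul(-22, 2), Mul(2, Pow(2, 2)))) = Mul(Add(14, -14), Add(4, -44, Mul(2, 4))) = Mul(0, Add(4, -44, 8)) = Mul(0, -32) = 0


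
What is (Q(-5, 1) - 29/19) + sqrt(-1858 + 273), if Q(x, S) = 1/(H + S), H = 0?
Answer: -10/19 + I*sqrt(1585) ≈ -0.52632 + 39.812*I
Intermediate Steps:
Q(x, S) = 1/S (Q(x, S) = 1/(0 + S) = 1/S)
(Q(-5, 1) - 29/19) + sqrt(-1858 + 273) = (1/1 - 29/19) + sqrt(-1858 + 273) = (1 - 29*1/19) + sqrt(-1585) = (1 - 29/19) + I*sqrt(1585) = -10/19 + I*sqrt(1585)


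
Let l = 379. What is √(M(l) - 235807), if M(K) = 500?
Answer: I*√235307 ≈ 485.08*I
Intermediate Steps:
√(M(l) - 235807) = √(500 - 235807) = √(-235307) = I*√235307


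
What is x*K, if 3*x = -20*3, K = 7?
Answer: -140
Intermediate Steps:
x = -20 (x = (-20*3)/3 = (⅓)*(-60) = -20)
x*K = -20*7 = -140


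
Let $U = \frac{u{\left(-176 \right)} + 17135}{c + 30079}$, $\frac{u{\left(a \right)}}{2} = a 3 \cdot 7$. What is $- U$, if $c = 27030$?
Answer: $- \frac{9743}{57109} \approx -0.1706$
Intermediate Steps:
$u{\left(a \right)} = 42 a$ ($u{\left(a \right)} = 2 a 3 \cdot 7 = 2 \cdot 3 a 7 = 2 \cdot 21 a = 42 a$)
$U = \frac{9743}{57109}$ ($U = \frac{42 \left(-176\right) + 17135}{27030 + 30079} = \frac{-7392 + 17135}{57109} = 9743 \cdot \frac{1}{57109} = \frac{9743}{57109} \approx 0.1706$)
$- U = \left(-1\right) \frac{9743}{57109} = - \frac{9743}{57109}$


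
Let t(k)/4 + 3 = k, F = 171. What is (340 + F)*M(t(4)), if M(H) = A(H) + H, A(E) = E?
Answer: 4088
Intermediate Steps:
t(k) = -12 + 4*k
M(H) = 2*H (M(H) = H + H = 2*H)
(340 + F)*M(t(4)) = (340 + 171)*(2*(-12 + 4*4)) = 511*(2*(-12 + 16)) = 511*(2*4) = 511*8 = 4088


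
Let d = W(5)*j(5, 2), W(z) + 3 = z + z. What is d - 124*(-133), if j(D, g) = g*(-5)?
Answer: 16422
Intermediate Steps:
j(D, g) = -5*g
W(z) = -3 + 2*z (W(z) = -3 + (z + z) = -3 + 2*z)
d = -70 (d = (-3 + 2*5)*(-5*2) = (-3 + 10)*(-10) = 7*(-10) = -70)
d - 124*(-133) = -70 - 124*(-133) = -70 + 16492 = 16422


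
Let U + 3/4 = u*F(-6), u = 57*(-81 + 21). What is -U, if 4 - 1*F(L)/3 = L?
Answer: 410403/4 ≈ 1.0260e+5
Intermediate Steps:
F(L) = 12 - 3*L
u = -3420 (u = 57*(-60) = -3420)
U = -410403/4 (U = -¾ - 3420*(12 - 3*(-6)) = -¾ - 3420*(12 + 18) = -¾ - 3420*30 = -¾ - 102600 = -410403/4 ≈ -1.0260e+5)
-U = -1*(-410403/4) = 410403/4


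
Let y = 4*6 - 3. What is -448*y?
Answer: -9408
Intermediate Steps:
y = 21 (y = 24 - 3 = 21)
-448*y = -448*21 = -9408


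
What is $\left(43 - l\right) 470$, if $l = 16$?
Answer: $12690$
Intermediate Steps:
$\left(43 - l\right) 470 = \left(43 - 16\right) 470 = 27 \cdot 470 = 12690$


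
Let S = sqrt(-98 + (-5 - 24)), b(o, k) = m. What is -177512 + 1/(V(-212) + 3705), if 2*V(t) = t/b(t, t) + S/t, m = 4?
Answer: -431818207655836280/2432614179983 + 424*I*sqrt(127)/2432614179983 ≈ -1.7751e+5 + 1.9642e-9*I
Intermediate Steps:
b(o, k) = 4
S = I*sqrt(127) (S = sqrt(-98 - 29) = sqrt(-127) = I*sqrt(127) ≈ 11.269*I)
V(t) = t/8 + I*sqrt(127)/(2*t) (V(t) = (t/4 + (I*sqrt(127))/t)/2 = (t*(1/4) + I*sqrt(127)/t)/2 = (t/4 + I*sqrt(127)/t)/2 = t/8 + I*sqrt(127)/(2*t))
-177512 + 1/(V(-212) + 3705) = -177512 + 1/(((1/8)*(-212) + (1/2)*I*sqrt(127)/(-212)) + 3705) = -177512 + 1/((-53/2 + (1/2)*I*sqrt(127)*(-1/212)) + 3705) = -177512 + 1/((-53/2 - I*sqrt(127)/424) + 3705) = -177512 + 1/(7357/2 - I*sqrt(127)/424)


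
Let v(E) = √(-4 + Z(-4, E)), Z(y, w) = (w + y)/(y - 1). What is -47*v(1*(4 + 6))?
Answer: -47*I*√130/5 ≈ -107.18*I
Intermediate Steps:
Z(y, w) = (w + y)/(-1 + y)
v(E) = √(-16/5 - E/5) (v(E) = √(-4 + (E - 4)/(-1 - 4)) = √(-4 + (-4 + E)/(-5)) = √(-4 - (-4 + E)/5) = √(-4 + (⅘ - E/5)) = √(-16/5 - E/5))
-47*v(1*(4 + 6)) = -47*√(-80 - 5*(4 + 6))/5 = -47*√(-80 - 5*10)/5 = -47*√(-80 - 50)/5 = -47*√(-130)/5 = -47*I*√130/5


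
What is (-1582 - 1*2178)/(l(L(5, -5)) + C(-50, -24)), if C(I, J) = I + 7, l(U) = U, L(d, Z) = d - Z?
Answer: 3760/33 ≈ 113.94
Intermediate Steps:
C(I, J) = 7 + I
(-1582 - 1*2178)/(l(L(5, -5)) + C(-50, -24)) = (-1582 - 1*2178)/((5 - 1*(-5)) + (7 - 50)) = (-1582 - 2178)/((5 + 5) - 43) = -3760/(10 - 43) = -3760/(-33) = -3760*(-1/33) = 3760/33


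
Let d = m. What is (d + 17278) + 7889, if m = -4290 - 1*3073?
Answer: 17804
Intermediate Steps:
m = -7363 (m = -4290 - 3073 = -7363)
d = -7363
(d + 17278) + 7889 = (-7363 + 17278) + 7889 = 9915 + 7889 = 17804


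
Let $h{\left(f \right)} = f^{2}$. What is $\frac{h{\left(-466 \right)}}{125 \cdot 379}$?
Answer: $\frac{217156}{47375} \approx 4.5838$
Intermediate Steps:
$\frac{h{\left(-466 \right)}}{125 \cdot 379} = \frac{\left(-466\right)^{2}}{125 \cdot 379} = \frac{217156}{47375}$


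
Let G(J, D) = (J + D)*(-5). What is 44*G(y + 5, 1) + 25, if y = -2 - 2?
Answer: -415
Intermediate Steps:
y = -4
G(J, D) = -5*D - 5*J (G(J, D) = (D + J)*(-5) = -5*D - 5*J)
44*G(y + 5, 1) + 25 = 44*(-5*1 - 5*(-4 + 5)) + 25 = 44*(-5 - 5*1) + 25 = 44*(-5 - 5) + 25 = 44*(-10) + 25 = -440 + 25 = -415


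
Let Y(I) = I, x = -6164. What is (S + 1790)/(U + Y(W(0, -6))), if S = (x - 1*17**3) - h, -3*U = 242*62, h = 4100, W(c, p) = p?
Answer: 40161/15022 ≈ 2.6735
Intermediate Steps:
U = -15004/3 (U = -242*62/3 = -1/3*15004 = -15004/3 ≈ -5001.3)
S = -15177 (S = (-6164 - 1*17**3) - 1*4100 = (-6164 - 1*4913) - 4100 = (-6164 - 4913) - 4100 = -11077 - 4100 = -15177)
(S + 1790)/(U + Y(W(0, -6))) = (-15177 + 1790)/(-15004/3 - 6) = -13387/(-15022/3) = -13387*(-3/15022) = 40161/15022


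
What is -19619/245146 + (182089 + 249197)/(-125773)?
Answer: -108195578243/30832747858 ≈ -3.5091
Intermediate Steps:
-19619/245146 + (182089 + 249197)/(-125773) = -19619*1/245146 + 431286*(-1/125773) = -19619/245146 - 431286/125773 = -108195578243/30832747858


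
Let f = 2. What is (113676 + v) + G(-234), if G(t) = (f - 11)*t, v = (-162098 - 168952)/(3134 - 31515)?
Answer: 3286339992/28381 ≈ 1.1579e+5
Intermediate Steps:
v = 331050/28381 (v = -331050/(-28381) = -331050*(-1/28381) = 331050/28381 ≈ 11.664)
G(t) = -9*t (G(t) = (2 - 11)*t = -9*t)
(113676 + v) + G(-234) = (113676 + 331050/28381) - 9*(-234) = 3226569606/28381 + 2106 = 3286339992/28381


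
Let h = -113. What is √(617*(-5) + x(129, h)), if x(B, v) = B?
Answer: 2*I*√739 ≈ 54.369*I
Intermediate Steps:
√(617*(-5) + x(129, h)) = √(617*(-5) + 129) = √(-3085 + 129) = √(-2956) = 2*I*√739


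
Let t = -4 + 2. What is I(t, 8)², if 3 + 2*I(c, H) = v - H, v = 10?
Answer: ¼ ≈ 0.25000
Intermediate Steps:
t = -2
I(c, H) = 7/2 - H/2 (I(c, H) = -3/2 + (10 - H)/2 = -3/2 + (5 - H/2) = 7/2 - H/2)
I(t, 8)² = (7/2 - ½*8)² = (7/2 - 4)² = (-½)² = ¼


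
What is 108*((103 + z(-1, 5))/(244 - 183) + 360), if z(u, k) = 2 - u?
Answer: 2383128/61 ≈ 39068.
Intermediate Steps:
108*((103 + z(-1, 5))/(244 - 183) + 360) = 108*((103 + (2 - 1*(-1)))/(244 - 183) + 360) = 108*((103 + (2 + 1))/61 + 360) = 108*((103 + 3)*(1/61) + 360) = 108*(106*(1/61) + 360) = 108*(106/61 + 360) = 108*(22066/61) = 2383128/61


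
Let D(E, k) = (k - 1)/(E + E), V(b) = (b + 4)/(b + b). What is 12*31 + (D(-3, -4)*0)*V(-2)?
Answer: 372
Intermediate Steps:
V(b) = (4 + b)/(2*b) (V(b) = (4 + b)/((2*b)) = (4 + b)*(1/(2*b)) = (4 + b)/(2*b))
D(E, k) = (-1 + k)/(2*E) (D(E, k) = (-1 + k)/((2*E)) = (-1 + k)*(1/(2*E)) = (-1 + k)/(2*E))
12*31 + (D(-3, -4)*0)*V(-2) = 12*31 + (((1/2)*(-1 - 4)/(-3))*0)*((1/2)*(4 - 2)/(-2)) = 372 + (((1/2)*(-1/3)*(-5))*0)*((1/2)*(-1/2)*2) = 372 + ((5/6)*0)*(-1/2) = 372 + 0*(-1/2) = 372 + 0 = 372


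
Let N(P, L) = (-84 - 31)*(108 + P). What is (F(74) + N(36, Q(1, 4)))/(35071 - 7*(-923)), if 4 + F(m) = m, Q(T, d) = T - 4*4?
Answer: -8245/20766 ≈ -0.39704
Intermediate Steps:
Q(T, d) = -16 + T (Q(T, d) = T - 16 = -16 + T)
N(P, L) = -12420 - 115*P (N(P, L) = -115*(108 + P) = -12420 - 115*P)
F(m) = -4 + m
(F(74) + N(36, Q(1, 4)))/(35071 - 7*(-923)) = ((-4 + 74) + (-12420 - 115*36))/(35071 - 7*(-923)) = (70 + (-12420 - 4140))/(35071 + 6461) = (70 - 16560)/41532 = -16490*1/41532 = -8245/20766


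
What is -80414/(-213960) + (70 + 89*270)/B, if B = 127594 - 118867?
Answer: 976368163/311204820 ≈ 3.1374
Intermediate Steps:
B = 8727
-80414/(-213960) + (70 + 89*270)/B = -80414/(-213960) + (70 + 89*270)/8727 = -80414*(-1/213960) + (70 + 24030)*(1/8727) = 40207/106980 + 24100*(1/8727) = 40207/106980 + 24100/8727 = 976368163/311204820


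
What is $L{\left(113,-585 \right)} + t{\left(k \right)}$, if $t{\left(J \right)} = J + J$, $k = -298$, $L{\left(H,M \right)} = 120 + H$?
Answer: $-363$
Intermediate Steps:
$t{\left(J \right)} = 2 J$
$L{\left(113,-585 \right)} + t{\left(k \right)} = \left(120 + 113\right) + 2 \left(-298\right) = 233 - 596 = -363$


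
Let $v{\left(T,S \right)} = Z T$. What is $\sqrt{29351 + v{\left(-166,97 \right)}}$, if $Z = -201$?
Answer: $\sqrt{62717} \approx 250.43$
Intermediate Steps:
$v{\left(T,S \right)} = - 201 T$
$\sqrt{29351 + v{\left(-166,97 \right)}} = \sqrt{29351 - -33366} = \sqrt{29351 + 33366} = \sqrt{62717}$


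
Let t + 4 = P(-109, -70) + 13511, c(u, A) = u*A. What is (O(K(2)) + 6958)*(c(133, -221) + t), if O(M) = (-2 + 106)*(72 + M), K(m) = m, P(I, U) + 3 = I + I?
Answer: -236031978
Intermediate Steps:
P(I, U) = -3 + 2*I (P(I, U) = -3 + (I + I) = -3 + 2*I)
c(u, A) = A*u
t = 13286 (t = -4 + ((-3 + 2*(-109)) + 13511) = -4 + ((-3 - 218) + 13511) = -4 + (-221 + 13511) = -4 + 13290 = 13286)
O(M) = 7488 + 104*M (O(M) = 104*(72 + M) = 7488 + 104*M)
(O(K(2)) + 6958)*(c(133, -221) + t) = ((7488 + 104*2) + 6958)*(-221*133 + 13286) = ((7488 + 208) + 6958)*(-29393 + 13286) = (7696 + 6958)*(-16107) = 14654*(-16107) = -236031978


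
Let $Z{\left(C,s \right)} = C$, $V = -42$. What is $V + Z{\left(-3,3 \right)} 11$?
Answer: $-75$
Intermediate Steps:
$V + Z{\left(-3,3 \right)} 11 = -42 - 33 = -75$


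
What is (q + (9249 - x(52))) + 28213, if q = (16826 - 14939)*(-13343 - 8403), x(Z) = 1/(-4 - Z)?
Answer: -2295845439/56 ≈ -4.0997e+7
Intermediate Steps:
q = -41034702 (q = 1887*(-21746) = -41034702)
(q + (9249 - x(52))) + 28213 = (-41034702 + (9249 - (-1)/(4 + 52))) + 28213 = (-41034702 + (9249 - (-1)/56)) + 28213 = (-41034702 + (9249 - 1*(-1/56))) + 28213 = (-41034702 + (9249 + 1/56)) + 28213 = (-41034702 + 517945/56) + 28213 = -2297425367/56 + 28213 = -2295845439/56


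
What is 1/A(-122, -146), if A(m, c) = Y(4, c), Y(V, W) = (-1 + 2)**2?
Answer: 1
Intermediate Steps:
Y(V, W) = 1 (Y(V, W) = 1**2 = 1)
A(m, c) = 1
1/A(-122, -146) = 1/1 = 1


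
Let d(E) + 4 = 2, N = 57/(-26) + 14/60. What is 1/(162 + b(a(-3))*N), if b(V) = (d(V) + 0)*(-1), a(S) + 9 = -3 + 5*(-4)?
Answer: 195/30826 ≈ 0.0063258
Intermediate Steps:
N = -382/195 (N = 57*(-1/26) + 14*(1/60) = -57/26 + 7/30 = -382/195 ≈ -1.9590)
d(E) = -2 (d(E) = -4 + 2 = -2)
a(S) = -32 (a(S) = -9 + (-3 + 5*(-4)) = -9 + (-3 - 20) = -9 - 23 = -32)
b(V) = 2 (b(V) = (-2 + 0)*(-1) = -2*(-1) = 2)
1/(162 + b(a(-3))*N) = 1/(162 + 2*(-382/195)) = 1/(162 - 764/195) = 1/(30826/195) = 195/30826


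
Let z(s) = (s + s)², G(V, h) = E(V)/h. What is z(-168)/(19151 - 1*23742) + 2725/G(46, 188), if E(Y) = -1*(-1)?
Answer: 2351856404/4591 ≈ 5.1228e+5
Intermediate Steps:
E(Y) = 1
G(V, h) = 1/h
z(s) = 4*s² (z(s) = (2*s)² = 4*s²)
z(-168)/(19151 - 1*23742) + 2725/G(46, 188) = (4*(-168)²)/(19151 - 1*23742) + 2725/(1/188) = (4*28224)/(19151 - 23742) + 2725/(1/188) = 112896/(-4591) + 2725*188 = 112896*(-1/4591) + 512300 = -112896/4591 + 512300 = 2351856404/4591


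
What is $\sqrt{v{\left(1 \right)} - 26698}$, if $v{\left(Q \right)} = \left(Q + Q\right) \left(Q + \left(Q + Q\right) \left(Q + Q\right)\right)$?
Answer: $8 i \sqrt{417} \approx 163.36 i$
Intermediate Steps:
$v{\left(Q \right)} = 2 Q \left(Q + 4 Q^{2}\right)$ ($v{\left(Q \right)} = 2 Q \left(Q + 2 Q 2 Q\right) = 2 Q \left(Q + 4 Q^{2}\right)$)
$\sqrt{v{\left(1 \right)} - 26698} = \sqrt{1^{2} \left(2 + 8 \cdot 1\right) - 26698} = \sqrt{1 \left(2 + 8\right) - 26698} = \sqrt{1 \cdot 10 - 26698} = \sqrt{10 - 26698} = \sqrt{-26688} = 8 i \sqrt{417}$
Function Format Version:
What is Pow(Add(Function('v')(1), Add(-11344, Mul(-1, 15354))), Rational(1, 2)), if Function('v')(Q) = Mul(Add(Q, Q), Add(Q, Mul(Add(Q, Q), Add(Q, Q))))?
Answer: Mul(8, I, Pow(417, Rational(1, 2))) ≈ Mul(163.36, I)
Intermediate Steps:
Function('v')(Q) = Mul(2, Q, Add(Q, Mul(4, Pow(Q, 2)))) (Function('v')(Q) = Mul(Mul(2, Q), Add(Q, Mul(Mul(2, Q), Mul(2, Q)))) = Mul(Mul(2, Q), Add(Q, Mul(4, Pow(Q, 2)))) = Mul(2, Q, Add(Q, Mul(4, Pow(Q, 2)))))
Pow(Add(Function('v')(1), Add(-11344, Mul(-1, 15354))), Rational(1, 2)) = Pow(Add(Mul(Pow(1, 2), Add(2, Mul(8, 1))), Add(-11344, Mul(-1, 15354))), Rational(1, 2)) = Pow(Add(Mul(1, Add(2, 8)), Add(-11344, -15354)), Rational(1, 2)) = Pow(Add(Mul(1, 10), -26698), Rational(1, 2)) = Pow(Add(10, -26698), Rational(1, 2)) = Pow(-26688, Rational(1, 2)) = Mul(8, I, Pow(417, Rational(1, 2)))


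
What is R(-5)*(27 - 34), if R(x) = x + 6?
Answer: -7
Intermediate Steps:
R(x) = 6 + x
R(-5)*(27 - 34) = (6 - 5)*(27 - 34) = 1*(-7) = -7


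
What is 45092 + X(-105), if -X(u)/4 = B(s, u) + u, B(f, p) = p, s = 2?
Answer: 45932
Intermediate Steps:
X(u) = -8*u (X(u) = -4*(u + u) = -8*u)
45092 + X(-105) = 45092 - 8*(-105) = 45092 + 840 = 45932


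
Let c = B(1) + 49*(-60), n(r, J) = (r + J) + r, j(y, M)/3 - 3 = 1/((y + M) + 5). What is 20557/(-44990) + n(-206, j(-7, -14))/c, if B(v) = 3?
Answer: -30717457/96098640 ≈ -0.31964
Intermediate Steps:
j(y, M) = 9 + 3/(5 + M + y) (j(y, M) = 9 + 3/((y + M) + 5) = 9 + 3/((M + y) + 5) = 9 + 3/(5 + M + y))
n(r, J) = J + 2*r (n(r, J) = (J + r) + r = J + 2*r)
c = -2937 (c = 3 + 49*(-60) = 3 - 2940 = -2937)
20557/(-44990) + n(-206, j(-7, -14))/c = 20557/(-44990) + (3*(16 + 3*(-14) + 3*(-7))/(5 - 14 - 7) + 2*(-206))/(-2937) = 20557*(-1/44990) + (3*(16 - 42 - 21)/(-16) - 412)*(-1/2937) = -20557/44990 + (3*(-1/16)*(-47) - 412)*(-1/2937) = -20557/44990 + (141/16 - 412)*(-1/2937) = -20557/44990 - 6451/16*(-1/2937) = -20557/44990 + 6451/46992 = -30717457/96098640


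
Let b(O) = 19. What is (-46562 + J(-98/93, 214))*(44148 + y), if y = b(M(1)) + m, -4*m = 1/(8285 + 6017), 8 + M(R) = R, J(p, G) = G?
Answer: -29276939351445/14302 ≈ -2.0471e+9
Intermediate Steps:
M(R) = -8 + R
m = -1/57208 (m = -1/(4*(8285 + 6017)) = -¼/14302 = -¼*1/14302 = -1/57208 ≈ -1.7480e-5)
y = 1086951/57208 (y = 19 - 1/57208 = 1086951/57208 ≈ 19.000)
(-46562 + J(-98/93, 214))*(44148 + y) = (-46562 + 214)*(44148 + 1086951/57208) = -46348*2526705735/57208 = -29276939351445/14302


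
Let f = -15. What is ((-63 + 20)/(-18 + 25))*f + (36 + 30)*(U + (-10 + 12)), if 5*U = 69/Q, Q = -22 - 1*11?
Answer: 6879/35 ≈ 196.54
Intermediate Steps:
Q = -33 (Q = -22 - 11 = -33)
U = -23/55 (U = (69/(-33))/5 = (69*(-1/33))/5 = (⅕)*(-23/11) = -23/55 ≈ -0.41818)
((-63 + 20)/(-18 + 25))*f + (36 + 30)*(U + (-10 + 12)) = ((-63 + 20)/(-18 + 25))*(-15) + (36 + 30)*(-23/55 + (-10 + 12)) = -43/7*(-15) + 66*(-23/55 + 2) = -43*⅐*(-15) + 66*(87/55) = -43/7*(-15) + 522/5 = 645/7 + 522/5 = 6879/35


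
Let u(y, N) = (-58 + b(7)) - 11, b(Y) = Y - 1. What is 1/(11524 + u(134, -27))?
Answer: 1/11461 ≈ 8.7252e-5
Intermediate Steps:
b(Y) = -1 + Y
u(y, N) = -63 (u(y, N) = (-58 + (-1 + 7)) - 11 = (-58 + 6) - 11 = -52 - 11 = -63)
1/(11524 + u(134, -27)) = 1/(11524 - 63) = 1/11461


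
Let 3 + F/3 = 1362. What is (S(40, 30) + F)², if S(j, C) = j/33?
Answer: 18112045561/1089 ≈ 1.6632e+7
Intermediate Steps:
S(j, C) = j/33 (S(j, C) = j*(1/33) = j/33)
F = 4077 (F = -9 + 3*1362 = -9 + 4086 = 4077)
(S(40, 30) + F)² = ((1/33)*40 + 4077)² = (40/33 + 4077)² = (134581/33)² = 18112045561/1089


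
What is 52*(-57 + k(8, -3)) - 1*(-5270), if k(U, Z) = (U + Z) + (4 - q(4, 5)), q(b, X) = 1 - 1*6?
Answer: 3034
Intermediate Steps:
q(b, X) = -5 (q(b, X) = 1 - 6 = -5)
k(U, Z) = 9 + U + Z (k(U, Z) = (U + Z) + (4 - 1*(-5)) = (U + Z) + (4 + 5) = (U + Z) + 9 = 9 + U + Z)
52*(-57 + k(8, -3)) - 1*(-5270) = 52*(-57 + (9 + 8 - 3)) - 1*(-5270) = 52*(-57 + 14) + 5270 = 52*(-43) + 5270 = -2236 + 5270 = 3034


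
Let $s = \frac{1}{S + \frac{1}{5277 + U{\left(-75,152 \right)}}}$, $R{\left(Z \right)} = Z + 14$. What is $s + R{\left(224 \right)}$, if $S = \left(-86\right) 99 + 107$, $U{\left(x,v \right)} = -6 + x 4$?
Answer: $\frac{9946299677}{41791196} \approx 238.0$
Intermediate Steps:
$U{\left(x,v \right)} = -6 + 4 x$
$S = -8407$ ($S = -8514 + 107 = -8407$)
$R{\left(Z \right)} = 14 + Z$
$s = - \frac{4971}{41791196}$ ($s = \frac{1}{-8407 + \frac{1}{5277 + \left(-6 + 4 \left(-75\right)\right)}} = \frac{1}{-8407 + \frac{1}{5277 - 306}} = \frac{1}{-8407 + \frac{1}{4971}} = \frac{1}{- \frac{41791196}{4971}} = - \frac{4971}{41791196} \approx -0.00011895$)
$s + R{\left(224 \right)} = - \frac{4971}{41791196} + \left(14 + 224\right) = - \frac{4971}{41791196} + 238 = \frac{9946299677}{41791196}$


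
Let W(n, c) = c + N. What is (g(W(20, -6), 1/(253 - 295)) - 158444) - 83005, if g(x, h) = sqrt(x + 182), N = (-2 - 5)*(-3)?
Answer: -241449 + sqrt(197) ≈ -2.4144e+5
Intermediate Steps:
N = 21 (N = -7*(-3) = 21)
W(n, c) = 21 + c (W(n, c) = c + 21 = 21 + c)
g(x, h) = sqrt(182 + x)
(g(W(20, -6), 1/(253 - 295)) - 158444) - 83005 = (sqrt(182 + (21 - 6)) - 158444) - 83005 = (sqrt(182 + 15) - 158444) - 83005 = (sqrt(197) - 158444) - 83005 = (-158444 + sqrt(197)) - 83005 = -241449 + sqrt(197)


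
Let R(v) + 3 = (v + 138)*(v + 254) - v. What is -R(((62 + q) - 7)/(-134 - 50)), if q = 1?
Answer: -18478019/529 ≈ -34930.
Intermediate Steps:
R(v) = -3 - v + (138 + v)*(254 + v) (R(v) = -3 + ((v + 138)*(v + 254) - v) = -3 + ((138 + v)*(254 + v) - v) = -3 + (-v + (138 + v)*(254 + v)) = -3 - v + (138 + v)*(254 + v))
-R(((62 + q) - 7)/(-134 - 50)) = -(35049 + (((62 + 1) - 7)/(-134 - 50))² + 391*(((62 + 1) - 7)/(-134 - 50))) = -(35049 + ((63 - 7)/(-184))² + 391*((63 - 7)/(-184))) = -(35049 + (56*(-1/184))² + 391*(56*(-1/184))) = -(35049 + (-7/23)² + 391*(-7/23)) = -(35049 + 49/529 - 119) = -1*18478019/529 = -18478019/529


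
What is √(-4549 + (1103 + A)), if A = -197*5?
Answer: I*√4431 ≈ 66.566*I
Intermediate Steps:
A = -985
√(-4549 + (1103 + A)) = √(-4549 + (1103 - 985)) = √(-4549 + 118) = √(-4431) = I*√4431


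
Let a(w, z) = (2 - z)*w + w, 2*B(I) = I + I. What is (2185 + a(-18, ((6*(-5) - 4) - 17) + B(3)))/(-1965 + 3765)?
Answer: 1267/1800 ≈ 0.70389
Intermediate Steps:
B(I) = I (B(I) = (I + I)/2 = (2*I)/2 = I)
a(w, z) = w + w*(2 - z) (a(w, z) = w*(2 - z) + w = w + w*(2 - z))
(2185 + a(-18, ((6*(-5) - 4) - 17) + B(3)))/(-1965 + 3765) = (2185 - 18*(3 - (((6*(-5) - 4) - 17) + 3)))/(-1965 + 3765) = (2185 - 18*(3 - (((-30 - 4) - 17) + 3)))/1800 = (2185 - 18*(3 - ((-34 - 17) + 3)))*(1/1800) = (2185 - 18*(3 - (-51 + 3)))*(1/1800) = (2185 - 18*(3 - 1*(-48)))*(1/1800) = (2185 - 18*(3 + 48))*(1/1800) = (2185 - 18*51)*(1/1800) = (2185 - 918)*(1/1800) = 1267*(1/1800) = 1267/1800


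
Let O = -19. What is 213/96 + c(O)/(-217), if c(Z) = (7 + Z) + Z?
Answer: 529/224 ≈ 2.3616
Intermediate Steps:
c(Z) = 7 + 2*Z
213/96 + c(O)/(-217) = 213/96 + (7 + 2*(-19))/(-217) = 213*(1/96) + (7 - 38)*(-1/217) = 71/32 - 31*(-1/217) = 71/32 + 1/7 = 529/224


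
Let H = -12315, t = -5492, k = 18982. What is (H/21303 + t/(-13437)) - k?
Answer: -201245030303/10601793 ≈ -18982.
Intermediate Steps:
(H/21303 + t/(-13437)) - k = (-12315/21303 - 5492/(-13437)) - 1*18982 = (-12315*1/21303 - 5492*(-1/13437)) - 18982 = (-4105/7101 + 5492/13437) - 18982 = -1795577/10601793 - 18982 = -201245030303/10601793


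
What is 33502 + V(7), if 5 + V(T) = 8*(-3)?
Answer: 33473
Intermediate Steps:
V(T) = -29 (V(T) = -5 + 8*(-3) = -5 - 24 = -29)
33502 + V(7) = 33502 - 29 = 33473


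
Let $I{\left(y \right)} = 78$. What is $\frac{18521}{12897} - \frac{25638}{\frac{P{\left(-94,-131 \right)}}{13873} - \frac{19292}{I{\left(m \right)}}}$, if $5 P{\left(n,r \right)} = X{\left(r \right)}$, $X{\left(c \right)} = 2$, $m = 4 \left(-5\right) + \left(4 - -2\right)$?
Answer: $\frac{34880274819737}{331896711564} \approx 105.09$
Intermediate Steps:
$m = -14$ ($m = -20 + \left(4 + 2\right) = -20 + 6 = -14$)
$P{\left(n,r \right)} = \frac{2}{5}$ ($P{\left(n,r \right)} = \frac{1}{5} \cdot 2 = \frac{2}{5}$)
$\frac{18521}{12897} - \frac{25638}{\frac{P{\left(-94,-131 \right)}}{13873} - \frac{19292}{I{\left(m \right)}}} = \frac{18521}{12897} - \frac{25638}{\frac{2}{5 \cdot 13873} - \frac{19292}{78}} = 18521 \cdot \frac{1}{12897} - \frac{25638}{\frac{2}{5} \cdot \frac{1}{13873} - \frac{742}{3}} = \frac{18521}{12897} - \frac{25638}{\frac{2}{69365} - \frac{742}{3}} = \frac{18521}{12897} - \frac{25638}{- \frac{51468824}{208095}} = \frac{18521}{12897} - - \frac{2667569805}{25734412} = \frac{18521}{12897} + \frac{2667569805}{25734412} = \frac{34880274819737}{331896711564}$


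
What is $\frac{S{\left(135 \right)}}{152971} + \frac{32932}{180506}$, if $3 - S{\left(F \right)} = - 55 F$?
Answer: $\frac{3189219770}{13806091663} \approx 0.231$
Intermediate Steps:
$S{\left(F \right)} = 3 + 55 F$ ($S{\left(F \right)} = 3 - - 55 F = 3 + 55 F$)
$\frac{S{\left(135 \right)}}{152971} + \frac{32932}{180506} = \frac{3 + 55 \cdot 135}{152971} + \frac{32932}{180506} = \left(3 + 7425\right) \frac{1}{152971} + 32932 \cdot \frac{1}{180506} = 7428 \cdot \frac{1}{152971} + \frac{16466}{90253} = \frac{7428}{152971} + \frac{16466}{90253} = \frac{3189219770}{13806091663}$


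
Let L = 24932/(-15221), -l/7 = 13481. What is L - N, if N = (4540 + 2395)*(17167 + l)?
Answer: 8149049397068/15221 ≈ 5.3538e+8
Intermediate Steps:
l = -94367 (l = -7*13481 = -94367)
N = -535382000 (N = (4540 + 2395)*(17167 - 94367) = 6935*(-77200) = -535382000)
L = -24932/15221 (L = 24932*(-1/15221) = -24932/15221 ≈ -1.6380)
L - N = -24932/15221 - 1*(-535382000) = -24932/15221 + 535382000 = 8149049397068/15221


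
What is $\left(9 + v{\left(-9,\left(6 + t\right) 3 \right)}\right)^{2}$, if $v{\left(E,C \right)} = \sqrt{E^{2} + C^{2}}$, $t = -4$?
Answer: $198 + 54 \sqrt{13} \approx 392.7$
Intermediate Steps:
$v{\left(E,C \right)} = \sqrt{C^{2} + E^{2}}$
$\left(9 + v{\left(-9,\left(6 + t\right) 3 \right)}\right)^{2} = \left(9 + \sqrt{\left(\left(6 - 4\right) 3\right)^{2} + \left(-9\right)^{2}}\right)^{2} = \left(9 + \sqrt{\left(2 \cdot 3\right)^{2} + 81}\right)^{2} = \left(9 + \sqrt{6^{2} + 81}\right)^{2} = \left(9 + \sqrt{36 + 81}\right)^{2} = \left(9 + \sqrt{117}\right)^{2} = \left(9 + 3 \sqrt{13}\right)^{2}$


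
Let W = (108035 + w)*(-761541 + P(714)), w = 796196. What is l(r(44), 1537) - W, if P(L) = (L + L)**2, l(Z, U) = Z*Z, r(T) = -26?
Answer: -1155284406857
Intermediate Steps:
l(Z, U) = Z**2
P(L) = 4*L**2 (P(L) = (2*L)**2 = 4*L**2)
W = 1155284407533 (W = (108035 + 796196)*(-761541 + 4*714**2) = 904231*(-761541 + 4*509796) = 904231*(-761541 + 2039184) = 904231*1277643 = 1155284407533)
l(r(44), 1537) - W = (-26)**2 - 1*1155284407533 = 676 - 1155284407533 = -1155284406857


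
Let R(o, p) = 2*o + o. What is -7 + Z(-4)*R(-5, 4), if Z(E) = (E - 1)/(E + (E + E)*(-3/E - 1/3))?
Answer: -379/22 ≈ -17.227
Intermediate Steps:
R(o, p) = 3*o
Z(E) = (-1 + E)/(E + 2*E*(-⅓ - 3/E)) (Z(E) = (-1 + E)/(E + (2*E)*(-3/E - 1*⅓)) = (-1 + E)/(E + (2*E)*(-3/E - ⅓)) = (-1 + E)/(E + (2*E)*(-⅓ - 3/E)) = (-1 + E)/(E + 2*E*(-⅓ - 3/E)))
-7 + Z(-4)*R(-5, 4) = -7 + (3*(-1 - 4)/(-18 - 4))*(3*(-5)) = -7 + (3*(-5)/(-22))*(-15) = -7 + (3*(-1/22)*(-5))*(-15) = -7 + (15/22)*(-15) = -7 - 225/22 = -379/22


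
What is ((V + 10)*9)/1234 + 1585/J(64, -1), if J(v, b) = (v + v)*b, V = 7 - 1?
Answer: -968729/78976 ≈ -12.266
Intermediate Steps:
V = 6
J(v, b) = 2*b*v (J(v, b) = (2*v)*b = 2*b*v)
((V + 10)*9)/1234 + 1585/J(64, -1) = ((6 + 10)*9)/1234 + 1585/((2*(-1)*64)) = (16*9)*(1/1234) + 1585/(-128) = 144*(1/1234) + 1585*(-1/128) = 72/617 - 1585/128 = -968729/78976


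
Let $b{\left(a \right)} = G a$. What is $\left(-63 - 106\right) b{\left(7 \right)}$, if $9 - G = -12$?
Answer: $-24843$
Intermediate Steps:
$G = 21$ ($G = 9 - -12 = 9 + 12 = 21$)
$b{\left(a \right)} = 21 a$
$\left(-63 - 106\right) b{\left(7 \right)} = \left(-63 - 106\right) 21 \cdot 7 = \left(-169\right) 147 = -24843$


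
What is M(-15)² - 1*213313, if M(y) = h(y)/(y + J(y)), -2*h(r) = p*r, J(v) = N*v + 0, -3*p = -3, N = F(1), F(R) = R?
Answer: -3413007/16 ≈ -2.1331e+5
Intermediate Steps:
N = 1
p = 1 (p = -⅓*(-3) = 1)
J(v) = v (J(v) = 1*v + 0 = v + 0 = v)
h(r) = -r/2
M(y) = -¼ (M(y) = (-y/2)/(y + y) = (-y/2)/((2*y)) = (-y/2)*(1/(2*y)) = -¼)
M(-15)² - 1*213313 = (-¼)² - 1*213313 = 1/16 - 213313 = -3413007/16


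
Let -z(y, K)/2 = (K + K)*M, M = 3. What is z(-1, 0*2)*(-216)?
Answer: 0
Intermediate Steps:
z(y, K) = -12*K (z(y, K) = -2*(K + K)*3 = -2*2*K*3 = -12*K)
z(-1, 0*2)*(-216) = -0*2*(-216) = -12*0*(-216) = 0*(-216) = 0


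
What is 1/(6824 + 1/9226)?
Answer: 9226/62958225 ≈ 0.00014654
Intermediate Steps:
1/(6824 + 1/9226) = 1/(62958225/9226) = 9226/62958225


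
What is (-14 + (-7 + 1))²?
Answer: 400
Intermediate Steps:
(-14 + (-7 + 1))² = (-14 - 6)² = (-20)² = 400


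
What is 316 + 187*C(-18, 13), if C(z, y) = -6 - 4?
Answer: -1554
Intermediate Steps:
C(z, y) = -10
316 + 187*C(-18, 13) = 316 + 187*(-10) = 316 - 1870 = -1554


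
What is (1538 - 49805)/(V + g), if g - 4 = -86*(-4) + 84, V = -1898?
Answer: 48267/1466 ≈ 32.924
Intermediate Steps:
g = 432 (g = 4 + (-86*(-4) + 84) = 4 + (344 + 84) = 4 + 428 = 432)
(1538 - 49805)/(V + g) = (1538 - 49805)/(-1898 + 432) = -48267/(-1466) = -48267*(-1/1466) = 48267/1466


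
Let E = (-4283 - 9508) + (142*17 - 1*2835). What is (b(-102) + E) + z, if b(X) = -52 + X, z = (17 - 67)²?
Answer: -11866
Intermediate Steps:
E = -14212 (E = -13791 + (2414 - 2835) = -13791 - 421 = -14212)
z = 2500 (z = (-50)² = 2500)
(b(-102) + E) + z = ((-52 - 102) - 14212) + 2500 = (-154 - 14212) + 2500 = -14366 + 2500 = -11866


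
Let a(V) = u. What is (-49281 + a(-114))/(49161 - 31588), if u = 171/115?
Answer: -5667144/2020895 ≈ -2.8043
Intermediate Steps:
u = 171/115 (u = 171*(1/115) = 171/115 ≈ 1.4870)
a(V) = 171/115
(-49281 + a(-114))/(49161 - 31588) = (-49281 + 171/115)/(49161 - 31588) = -5667144/115/17573 = -5667144/115*1/17573 = -5667144/2020895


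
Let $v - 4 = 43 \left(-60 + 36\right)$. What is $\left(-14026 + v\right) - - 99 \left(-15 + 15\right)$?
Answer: $-15054$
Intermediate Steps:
$v = -1028$ ($v = 4 + 43 \left(-60 + 36\right) = 4 + 43 \left(-24\right) = 4 - 1032 = -1028$)
$\left(-14026 + v\right) - - 99 \left(-15 + 15\right) = \left(-14026 - 1028\right) - - 99 \left(-15 + 15\right) = -15054 - \left(-99\right) 0 = -15054 - 0 = -15054 + 0 = -15054$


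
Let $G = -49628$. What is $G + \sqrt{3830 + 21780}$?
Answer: $-49628 + \sqrt{25610} \approx -49468.0$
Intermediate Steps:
$G + \sqrt{3830 + 21780} = -49628 + \sqrt{3830 + 21780} = -49628 + \sqrt{25610}$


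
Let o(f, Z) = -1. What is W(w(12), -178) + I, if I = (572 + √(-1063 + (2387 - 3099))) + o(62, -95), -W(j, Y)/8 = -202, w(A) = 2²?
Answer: 2187 + 5*I*√71 ≈ 2187.0 + 42.131*I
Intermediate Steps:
w(A) = 4
W(j, Y) = 1616 (W(j, Y) = -8*(-202) = 1616)
I = 571 + 5*I*√71 (I = (572 + √(-1063 + (2387 - 3099))) - 1 = (572 + √(-1063 - 712)) - 1 = (572 + √(-1775)) - 1 = (572 + 5*I*√71) - 1 = 571 + 5*I*√71 ≈ 571.0 + 42.131*I)
W(w(12), -178) + I = 1616 + (571 + 5*I*√71) = 2187 + 5*I*√71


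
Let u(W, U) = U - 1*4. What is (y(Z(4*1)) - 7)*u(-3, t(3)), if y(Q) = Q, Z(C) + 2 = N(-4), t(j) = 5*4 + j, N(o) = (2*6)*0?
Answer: -171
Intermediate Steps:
N(o) = 0 (N(o) = 12*0 = 0)
t(j) = 20 + j
u(W, U) = -4 + U (u(W, U) = U - 4 = -4 + U)
Z(C) = -2 (Z(C) = -2 + 0 = -2)
(y(Z(4*1)) - 7)*u(-3, t(3)) = (-2 - 7)*(-4 + (20 + 3)) = -9*(-4 + 23) = -9*19 = -171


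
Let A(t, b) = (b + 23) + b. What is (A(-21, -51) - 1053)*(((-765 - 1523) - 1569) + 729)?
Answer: 3540896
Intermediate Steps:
A(t, b) = 23 + 2*b (A(t, b) = (23 + b) + b = 23 + 2*b)
(A(-21, -51) - 1053)*(((-765 - 1523) - 1569) + 729) = ((23 + 2*(-51)) - 1053)*(((-765 - 1523) - 1569) + 729) = ((23 - 102) - 1053)*((-2288 - 1569) + 729) = (-79 - 1053)*(-3857 + 729) = -1132*(-3128) = 3540896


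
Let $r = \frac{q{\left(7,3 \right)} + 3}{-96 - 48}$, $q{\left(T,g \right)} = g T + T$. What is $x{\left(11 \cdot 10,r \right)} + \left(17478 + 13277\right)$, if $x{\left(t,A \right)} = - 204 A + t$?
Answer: $\frac{370907}{12} \approx 30909.0$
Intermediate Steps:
$q{\left(T,g \right)} = T + T g$ ($q{\left(T,g \right)} = T g + T = T + T g$)
$r = - \frac{31}{144}$ ($r = \frac{7 \left(1 + 3\right) + 3}{-96 - 48} = \frac{7 \cdot 4 + 3}{-144} = \left(28 + 3\right) \left(- \frac{1}{144}\right) = 31 \left(- \frac{1}{144}\right) = - \frac{31}{144} \approx -0.21528$)
$x{\left(t,A \right)} = t - 204 A$
$x{\left(11 \cdot 10,r \right)} + \left(17478 + 13277\right) = \left(11 \cdot 10 - - \frac{527}{12}\right) + \left(17478 + 13277\right) = \left(110 + \frac{527}{12}\right) + 30755 = \frac{1847}{12} + 30755 = \frac{370907}{12}$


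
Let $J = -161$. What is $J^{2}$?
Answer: $25921$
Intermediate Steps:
$J^{2} = \left(-161\right)^{2} = 25921$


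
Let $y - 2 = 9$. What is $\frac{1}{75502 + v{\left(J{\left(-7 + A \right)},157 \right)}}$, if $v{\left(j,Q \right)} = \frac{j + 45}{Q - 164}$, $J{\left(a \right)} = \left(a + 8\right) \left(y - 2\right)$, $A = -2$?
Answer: $\frac{7}{528478} \approx 1.3246 \cdot 10^{-5}$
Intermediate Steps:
$y = 11$ ($y = 2 + 9 = 11$)
$J{\left(a \right)} = 72 + 9 a$ ($J{\left(a \right)} = \left(a + 8\right) \left(11 - 2\right) = \left(8 + a\right) 9 = 72 + 9 a$)
$v{\left(j,Q \right)} = \frac{45 + j}{-164 + Q}$
$\frac{1}{75502 + v{\left(J{\left(-7 + A \right)},157 \right)}} = \frac{1}{75502 + \frac{45 + \left(72 + 9 \left(-7 - 2\right)\right)}{-164 + 157}} = \frac{1}{75502 + \frac{45 + \left(72 + 9 \left(-9\right)\right)}{-7}} = \frac{1}{75502 - \frac{45 + \left(72 - 81\right)}{7}} = \frac{1}{75502 - \frac{45 - 9}{7}} = \frac{1}{75502 - \frac{36}{7}} = \frac{1}{\frac{528478}{7}} = \frac{7}{528478}$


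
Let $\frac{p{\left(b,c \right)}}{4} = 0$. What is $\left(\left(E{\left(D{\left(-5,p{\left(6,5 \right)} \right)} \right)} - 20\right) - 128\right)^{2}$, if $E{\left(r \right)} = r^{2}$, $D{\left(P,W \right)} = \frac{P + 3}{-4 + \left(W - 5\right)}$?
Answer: $\frac{143616256}{6561} \approx 21889.0$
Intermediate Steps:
$p{\left(b,c \right)} = 0$ ($p{\left(b,c \right)} = 4 \cdot 0 = 0$)
$D{\left(P,W \right)} = \frac{3 + P}{-9 + W}$ ($D{\left(P,W \right)} = \frac{3 + P}{-4 + \left(-5 + W\right)} = \frac{3 + P}{-9 + W}$)
$\left(\left(E{\left(D{\left(-5,p{\left(6,5 \right)} \right)} \right)} - 20\right) - 128\right)^{2} = \left(\left(\left(\frac{3 - 5}{-9 + 0}\right)^{2} - 20\right) - 128\right)^{2} = \left(\left(\left(\frac{1}{-9} \left(-2\right)\right)^{2} - 20\right) - 128\right)^{2} = \left(\left(\left(\left(- \frac{1}{9}\right) \left(-2\right)\right)^{2} - 20\right) - 128\right)^{2} = \left(\left(\left(\frac{2}{9}\right)^{2} - 20\right) - 128\right)^{2} = \left(\left(\frac{4}{81} - 20\right) - 128\right)^{2} = \left(- \frac{1616}{81} - 128\right)^{2} = \left(- \frac{11984}{81}\right)^{2} = \frac{143616256}{6561}$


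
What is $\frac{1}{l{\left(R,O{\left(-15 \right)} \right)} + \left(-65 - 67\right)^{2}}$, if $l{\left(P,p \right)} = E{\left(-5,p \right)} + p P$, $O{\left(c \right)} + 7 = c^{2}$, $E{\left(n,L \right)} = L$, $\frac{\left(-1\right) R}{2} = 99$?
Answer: $- \frac{1}{25522} \approx -3.9182 \cdot 10^{-5}$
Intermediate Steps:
$R = -198$ ($R = \left(-2\right) 99 = -198$)
$O{\left(c \right)} = -7 + c^{2}$
$l{\left(P,p \right)} = p + P p$ ($l{\left(P,p \right)} = p + p P = p + P p$)
$\frac{1}{l{\left(R,O{\left(-15 \right)} \right)} + \left(-65 - 67\right)^{2}} = \frac{1}{\left(-7 + \left(-15\right)^{2}\right) \left(1 - 198\right) + \left(-65 - 67\right)^{2}} = \frac{1}{\left(-7 + 225\right) \left(-197\right) + \left(-132\right)^{2}} = \frac{1}{218 \left(-197\right) + 17424} = \frac{1}{-42946 + 17424} = \frac{1}{-25522} = - \frac{1}{25522}$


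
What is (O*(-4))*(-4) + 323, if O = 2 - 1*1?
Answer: 339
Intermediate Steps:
O = 1 (O = 2 - 1 = 1)
(O*(-4))*(-4) + 323 = (1*(-4))*(-4) + 323 = -4*(-4) + 323 = 16 + 323 = 339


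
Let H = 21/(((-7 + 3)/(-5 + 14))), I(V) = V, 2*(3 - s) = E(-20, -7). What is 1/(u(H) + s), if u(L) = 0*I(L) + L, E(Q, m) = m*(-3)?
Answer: -4/219 ≈ -0.018265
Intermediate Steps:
E(Q, m) = -3*m
s = -15/2 (s = 3 - (-3)*(-7)/2 = 3 - ½*21 = 3 - 21/2 = -15/2 ≈ -7.5000)
H = -189/4 (H = 21/((-4/9)) = 21/((-4*⅑)) = 21/(-4/9) = 21*(-9/4) = -189/4 ≈ -47.250)
u(L) = L (u(L) = 0*L + L = 0 + L = L)
1/(u(H) + s) = 1/(-189/4 - 15/2) = 1/(-219/4) = -4/219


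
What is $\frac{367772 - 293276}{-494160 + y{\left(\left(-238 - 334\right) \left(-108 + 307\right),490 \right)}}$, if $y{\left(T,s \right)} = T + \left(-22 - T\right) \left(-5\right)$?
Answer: $- \frac{37248}{588509} \approx -0.063292$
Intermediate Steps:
$y{\left(T,s \right)} = 110 + 6 T$ ($y{\left(T,s \right)} = T + \left(110 + 5 T\right) = 110 + 6 T$)
$\frac{367772 - 293276}{-494160 + y{\left(\left(-238 - 334\right) \left(-108 + 307\right),490 \right)}} = \frac{367772 - 293276}{-494160 + \left(110 + 6 \left(-238 - 334\right) \left(-108 + 307\right)\right)} = \frac{74496}{-494160 + \left(110 + 6 \left(\left(-572\right) 199\right)\right)} = \frac{74496}{-494160 + \left(110 + 6 \left(-113828\right)\right)} = \frac{74496}{-494160 + \left(110 - 682968\right)} = \frac{74496}{-494160 - 682858} = \frac{74496}{-1177018} = 74496 \left(- \frac{1}{1177018}\right) = - \frac{37248}{588509}$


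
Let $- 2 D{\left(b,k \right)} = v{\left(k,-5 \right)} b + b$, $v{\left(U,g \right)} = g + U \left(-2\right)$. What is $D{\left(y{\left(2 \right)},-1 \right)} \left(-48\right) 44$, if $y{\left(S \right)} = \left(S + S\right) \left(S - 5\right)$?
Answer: $25344$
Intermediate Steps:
$y{\left(S \right)} = 2 S \left(-5 + S\right)$
$v{\left(U,g \right)} = g - 2 U$
$D{\left(b,k \right)} = - \frac{b}{2} - \frac{b \left(-5 - 2 k\right)}{2}$ ($D{\left(b,k \right)} = - \frac{\left(-5 - 2 k\right) b + b}{2} = - \frac{b \left(-5 - 2 k\right) + b}{2} = - \frac{b + b \left(-5 - 2 k\right)}{2} = - \frac{b}{2} - \frac{b \left(-5 - 2 k\right)}{2}$)
$D{\left(y{\left(2 \right)},-1 \right)} \left(-48\right) 44 = 2 \cdot 2 \left(-5 + 2\right) \left(2 - 1\right) \left(-48\right) 44 = 2 \cdot 2 \left(-3\right) 1 \left(-48\right) 44 = \left(-12\right) 1 \left(-48\right) 44 = \left(-12\right) \left(-48\right) 44 = 576 \cdot 44 = 25344$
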